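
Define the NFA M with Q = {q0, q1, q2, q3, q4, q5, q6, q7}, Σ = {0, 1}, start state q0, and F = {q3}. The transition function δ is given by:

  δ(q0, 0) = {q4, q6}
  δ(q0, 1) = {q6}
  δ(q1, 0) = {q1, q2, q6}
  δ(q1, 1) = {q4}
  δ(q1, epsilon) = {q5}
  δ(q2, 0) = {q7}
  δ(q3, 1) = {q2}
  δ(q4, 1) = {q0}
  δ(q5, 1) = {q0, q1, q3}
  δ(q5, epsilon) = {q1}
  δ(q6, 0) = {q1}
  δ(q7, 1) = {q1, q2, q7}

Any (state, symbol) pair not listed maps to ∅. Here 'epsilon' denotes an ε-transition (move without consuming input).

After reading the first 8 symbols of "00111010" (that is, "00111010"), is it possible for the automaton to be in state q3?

Start in {q0}.
Read '0': q0→{q4, q6}; now {q4, q6}.
Read '0': q4→∅, q6→{q1}; union {q1}; ε-closure = {q1, q5}.
Read '1': q1→{q4}, q5→{q0, q1, q3}; union {q0, q1, q3, q4}; ε-closure = {q0, q1, q3, q4, q5}.
Read '1': q0→{q6}, q1→{q4}, q3→{q2}, q4→{q0}, q5→{q0, q1, q3}; union {q0, q1, q2, q3, q4, q6}; ε-closure = {q0, q1, q2, q3, q4, q5, q6}.
Read '1': q0→{q6}, q1→{q4}, q2→∅, q3→{q2}, q4→{q0}, q5→{q0, q1, q3}, q6→∅; union {q0, q1, q2, q3, q4, q6}; ε-closure = {q0, q1, q2, q3, q4, q5, q6}.
Read '0': q0→{q4, q6}, q1→{q1, q2, q6}, q2→{q7}, q3→∅, q4→∅, q5→∅, q6→{q1}; union {q1, q2, q4, q6, q7}; ε-closure = {q1, q2, q4, q5, q6, q7}.
Read '1': q1→{q4}, q2→∅, q4→{q0}, q5→{q0, q1, q3}, q6→∅, q7→{q1, q2, q7}; union {q0, q1, q2, q3, q4, q7}; ε-closure = {q0, q1, q2, q3, q4, q5, q7}.
Read '0': q0→{q4, q6}, q1→{q1, q2, q6}, q2→{q7}, q3→∅, q4→∅, q5→∅, q7→∅; union {q1, q2, q4, q6, q7}; ε-closure = {q1, q2, q4, q5, q6, q7}.
State q3 is not in {q1, q2, q4, q5, q6, q7}.

No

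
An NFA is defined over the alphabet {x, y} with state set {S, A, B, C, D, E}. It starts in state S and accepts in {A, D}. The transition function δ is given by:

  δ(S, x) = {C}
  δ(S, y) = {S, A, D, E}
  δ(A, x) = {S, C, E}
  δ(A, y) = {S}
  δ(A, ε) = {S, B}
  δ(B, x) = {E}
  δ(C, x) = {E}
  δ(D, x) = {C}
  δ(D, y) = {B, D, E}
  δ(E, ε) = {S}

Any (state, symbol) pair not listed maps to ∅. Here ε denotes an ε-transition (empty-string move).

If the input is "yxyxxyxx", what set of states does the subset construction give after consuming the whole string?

Start in {S}.
Read 'y': S→{S, A, D, E}; union {S, A, D, E}; ε-closure = {S, A, B, D, E}.
Read 'x': S→{C}, A→{S, C, E}, B→{E}, D→{C}, E→∅; now {S, C, E}.
Read 'y': S→{S, A, D, E}, C→∅, E→∅; union {S, A, D, E}; ε-closure = {S, A, B, D, E}.
Read 'x': S→{C}, A→{S, C, E}, B→{E}, D→{C}, E→∅; now {S, C, E}.
Read 'x': S→{C}, C→{E}, E→∅; union {C, E}; ε-closure = {S, C, E}.
Read 'y': S→{S, A, D, E}, C→∅, E→∅; union {S, A, D, E}; ε-closure = {S, A, B, D, E}.
Read 'x': S→{C}, A→{S, C, E}, B→{E}, D→{C}, E→∅; now {S, C, E}.
Read 'x': S→{C}, C→{E}, E→∅; union {C, E}; ε-closure = {S, C, E}.

{S, C, E}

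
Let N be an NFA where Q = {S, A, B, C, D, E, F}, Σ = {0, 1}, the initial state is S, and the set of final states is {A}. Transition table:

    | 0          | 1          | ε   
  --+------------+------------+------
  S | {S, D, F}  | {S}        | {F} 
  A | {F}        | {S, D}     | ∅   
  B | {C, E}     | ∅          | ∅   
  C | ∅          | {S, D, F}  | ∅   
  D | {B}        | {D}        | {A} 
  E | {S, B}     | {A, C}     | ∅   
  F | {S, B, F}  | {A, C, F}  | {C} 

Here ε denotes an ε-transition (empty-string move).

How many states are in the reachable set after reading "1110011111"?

5

Start: ε-closure({S}) = {S, C, F}.
Read '1': S→{S}, C→{S, D, F}, F→{A, C, F}; now {S, A, C, D, F}.
Read '1': S→{S}, A→{S, D}, C→{S, D, F}, D→{D}, F→{A, C, F}; now {S, A, C, D, F}.
Read '1': S→{S}, A→{S, D}, C→{S, D, F}, D→{D}, F→{A, C, F}; now {S, A, C, D, F}.
Read '0': S→{S, D, F}, A→{F}, C→∅, D→{B}, F→{S, B, F}; union {S, B, D, F}; ε-closure = {S, A, B, C, D, F}.
Read '0': S→{S, D, F}, A→{F}, B→{C, E}, C→∅, D→{B}, F→{S, B, F}; union {S, B, C, D, E, F}; ε-closure = {S, A, B, C, D, E, F}.
Read '1': S→{S}, A→{S, D}, B→∅, C→{S, D, F}, D→{D}, E→{A, C}, F→{A, C, F}; now {S, A, C, D, F}.
Read '1': S→{S}, A→{S, D}, C→{S, D, F}, D→{D}, F→{A, C, F}; now {S, A, C, D, F}.
Read '1': S→{S}, A→{S, D}, C→{S, D, F}, D→{D}, F→{A, C, F}; now {S, A, C, D, F}.
Read '1': S→{S}, A→{S, D}, C→{S, D, F}, D→{D}, F→{A, C, F}; now {S, A, C, D, F}.
Read '1': S→{S}, A→{S, D}, C→{S, D, F}, D→{D}, F→{A, C, F}; now {S, A, C, D, F}.
That set has 5 states.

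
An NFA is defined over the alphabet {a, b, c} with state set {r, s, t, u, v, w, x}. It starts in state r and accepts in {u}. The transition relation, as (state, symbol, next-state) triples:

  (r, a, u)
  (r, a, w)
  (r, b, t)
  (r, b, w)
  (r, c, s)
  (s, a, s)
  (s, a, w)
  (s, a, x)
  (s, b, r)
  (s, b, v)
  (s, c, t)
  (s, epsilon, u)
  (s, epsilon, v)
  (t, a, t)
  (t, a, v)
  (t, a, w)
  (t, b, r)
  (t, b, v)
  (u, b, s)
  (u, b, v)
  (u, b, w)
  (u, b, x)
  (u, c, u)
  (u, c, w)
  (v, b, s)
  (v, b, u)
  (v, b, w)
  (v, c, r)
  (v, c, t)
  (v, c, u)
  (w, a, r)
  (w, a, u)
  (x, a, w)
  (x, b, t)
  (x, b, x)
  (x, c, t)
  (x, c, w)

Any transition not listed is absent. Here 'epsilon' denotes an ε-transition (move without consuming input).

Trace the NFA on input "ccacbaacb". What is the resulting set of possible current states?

{r, s, t, u, v, w, x}

Start in {r}.
Read 'c': {r} → {s, u, v}.
Read 'c': {s, u, v} → {r, t, u, w}.
Read 'a': {r, t, u, w} → {r, t, u, v, w}.
Read 'c': {r, t, u, v, w} → {r, s, t, u, v, w}.
Read 'b': {r, s, t, u, v, w} → {r, s, t, u, v, w, x}.
Read 'a': {r, s, t, u, v, w, x} → {r, s, t, u, v, w, x}.
Read 'a': {r, s, t, u, v, w, x} → {r, s, t, u, v, w, x}.
Read 'c': {r, s, t, u, v, w, x} → {r, s, t, u, v, w}.
Read 'b': {r, s, t, u, v, w} → {r, s, t, u, v, w, x}.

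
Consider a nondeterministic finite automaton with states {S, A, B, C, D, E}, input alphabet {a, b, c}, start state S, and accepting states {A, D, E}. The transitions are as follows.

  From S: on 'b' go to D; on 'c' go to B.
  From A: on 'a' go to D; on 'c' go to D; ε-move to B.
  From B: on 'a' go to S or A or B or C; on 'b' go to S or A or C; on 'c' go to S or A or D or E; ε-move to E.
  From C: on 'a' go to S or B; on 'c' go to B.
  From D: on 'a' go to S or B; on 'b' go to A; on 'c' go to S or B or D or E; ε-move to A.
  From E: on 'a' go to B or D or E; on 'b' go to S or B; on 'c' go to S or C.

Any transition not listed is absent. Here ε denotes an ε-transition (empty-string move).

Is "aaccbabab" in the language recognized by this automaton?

No

Start in {S}.
Read 'a': S→∅; now ∅.
The set is empty and remains empty for the remaining 8 symbols.
The final set ∅ contains no accepting state.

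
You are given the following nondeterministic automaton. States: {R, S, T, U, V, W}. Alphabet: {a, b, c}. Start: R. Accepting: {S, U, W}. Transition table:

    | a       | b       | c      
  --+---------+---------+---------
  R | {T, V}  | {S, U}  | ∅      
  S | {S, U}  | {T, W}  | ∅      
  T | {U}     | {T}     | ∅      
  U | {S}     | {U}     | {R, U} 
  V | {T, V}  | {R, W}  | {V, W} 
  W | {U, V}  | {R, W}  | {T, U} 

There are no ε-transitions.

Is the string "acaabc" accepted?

Yes

Start in {R}.
Read 'a': {R} → {T, V}.
Read 'c': {T, V} → {V, W}.
Read 'a': {V, W} → {T, U, V}.
Read 'a': {T, U, V} → {S, T, U, V}.
Read 'b': {S, T, U, V} → {R, T, U, W}.
Read 'c': {R, T, U, W} → {R, T, U}.
The final set {R, T, U} contains the accepting state U.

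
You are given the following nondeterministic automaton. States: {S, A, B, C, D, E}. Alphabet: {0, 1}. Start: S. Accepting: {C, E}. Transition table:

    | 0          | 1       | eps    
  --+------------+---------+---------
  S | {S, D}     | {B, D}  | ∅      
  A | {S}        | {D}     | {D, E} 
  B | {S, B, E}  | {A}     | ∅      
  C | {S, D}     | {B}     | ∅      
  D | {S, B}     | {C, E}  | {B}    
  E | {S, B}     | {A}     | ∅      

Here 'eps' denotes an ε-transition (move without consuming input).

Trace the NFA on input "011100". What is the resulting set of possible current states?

{S, B, D, E}

Start in {S}.
Read '0': {S} → {S, B, D}.
Read '1': {S, B, D} → {A, B, C, D, E}.
Read '1': {A, B, C, D, E} → {A, B, C, D, E}.
Read '1': {A, B, C, D, E} → {A, B, C, D, E}.
Read '0': {A, B, C, D, E} → {S, B, D, E}.
Read '0': {S, B, D, E} → {S, B, D, E}.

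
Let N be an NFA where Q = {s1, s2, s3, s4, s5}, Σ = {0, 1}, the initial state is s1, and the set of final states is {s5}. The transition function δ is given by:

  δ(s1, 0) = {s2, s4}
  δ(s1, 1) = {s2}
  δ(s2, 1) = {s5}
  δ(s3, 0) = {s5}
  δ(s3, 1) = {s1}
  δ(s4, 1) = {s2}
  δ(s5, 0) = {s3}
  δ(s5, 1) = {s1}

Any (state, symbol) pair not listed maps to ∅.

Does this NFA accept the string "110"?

Start in {s1}.
Read '1': {s1} → {s2}.
Read '1': {s2} → {s5}.
Read '0': {s5} → {s3}.
The final set {s3} contains no accepting state.

No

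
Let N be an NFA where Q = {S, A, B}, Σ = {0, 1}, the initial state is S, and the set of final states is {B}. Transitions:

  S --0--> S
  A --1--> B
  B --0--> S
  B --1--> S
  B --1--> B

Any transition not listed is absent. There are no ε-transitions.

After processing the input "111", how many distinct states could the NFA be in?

0

Start in {S}.
Read '1': S→∅; now ∅.
The set is empty and remains empty for the remaining 2 symbols.
That set has 0 states.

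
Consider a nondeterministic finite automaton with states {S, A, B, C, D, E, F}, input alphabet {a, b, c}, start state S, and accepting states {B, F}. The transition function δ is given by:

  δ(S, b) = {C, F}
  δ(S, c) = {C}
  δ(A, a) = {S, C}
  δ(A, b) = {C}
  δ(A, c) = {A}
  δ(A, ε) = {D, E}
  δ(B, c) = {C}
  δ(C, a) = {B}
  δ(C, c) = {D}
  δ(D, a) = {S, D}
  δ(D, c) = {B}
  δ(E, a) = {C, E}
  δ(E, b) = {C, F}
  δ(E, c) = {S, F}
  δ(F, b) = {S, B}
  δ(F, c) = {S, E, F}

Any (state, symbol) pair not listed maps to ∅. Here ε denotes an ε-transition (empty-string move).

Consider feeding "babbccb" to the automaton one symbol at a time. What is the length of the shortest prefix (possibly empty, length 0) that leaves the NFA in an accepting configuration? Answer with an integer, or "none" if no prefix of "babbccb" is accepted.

1

Start in {S}.
Read 'b': S→{C, F}; now {C, F}.
None of the earlier sets intersect F, but {C, F} does.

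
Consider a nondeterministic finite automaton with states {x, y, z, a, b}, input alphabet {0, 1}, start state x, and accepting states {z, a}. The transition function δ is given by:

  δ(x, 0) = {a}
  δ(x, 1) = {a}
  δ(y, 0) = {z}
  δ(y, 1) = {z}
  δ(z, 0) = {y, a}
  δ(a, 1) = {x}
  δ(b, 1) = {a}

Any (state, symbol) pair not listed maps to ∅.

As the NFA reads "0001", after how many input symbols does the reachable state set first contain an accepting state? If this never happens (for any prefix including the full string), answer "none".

Start in {x}.
Read '0': {x} → {a}.
None of the earlier sets intersect F, but {a} does.

1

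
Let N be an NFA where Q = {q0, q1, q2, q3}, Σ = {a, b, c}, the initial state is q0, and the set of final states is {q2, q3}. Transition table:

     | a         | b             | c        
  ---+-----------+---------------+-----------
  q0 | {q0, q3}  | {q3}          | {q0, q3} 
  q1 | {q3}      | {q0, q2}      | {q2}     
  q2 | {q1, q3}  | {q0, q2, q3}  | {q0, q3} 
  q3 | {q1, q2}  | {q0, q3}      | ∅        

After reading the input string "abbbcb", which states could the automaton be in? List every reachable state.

{q0, q3}

Start in {q0}.
Read 'a': {q0} → {q0, q3}.
Read 'b': {q0, q3} → {q0, q3}.
Read 'b': {q0, q3} → {q0, q3}.
Read 'b': {q0, q3} → {q0, q3}.
Read 'c': {q0, q3} → {q0, q3}.
Read 'b': {q0, q3} → {q0, q3}.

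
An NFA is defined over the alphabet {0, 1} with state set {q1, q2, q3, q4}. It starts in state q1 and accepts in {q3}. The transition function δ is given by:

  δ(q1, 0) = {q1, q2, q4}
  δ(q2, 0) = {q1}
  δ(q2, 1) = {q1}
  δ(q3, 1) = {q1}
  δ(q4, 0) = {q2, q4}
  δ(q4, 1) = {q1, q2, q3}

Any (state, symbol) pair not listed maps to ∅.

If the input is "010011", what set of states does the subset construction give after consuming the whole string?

{q1}

Start in {q1}.
Read '0': q1→{q1, q2, q4}; now {q1, q2, q4}.
Read '1': q1→∅, q2→{q1}, q4→{q1, q2, q3}; now {q1, q2, q3}.
Read '0': q1→{q1, q2, q4}, q2→{q1}, q3→∅; now {q1, q2, q4}.
Read '0': q1→{q1, q2, q4}, q2→{q1}, q4→{q2, q4}; now {q1, q2, q4}.
Read '1': q1→∅, q2→{q1}, q4→{q1, q2, q3}; now {q1, q2, q3}.
Read '1': q1→∅, q2→{q1}, q3→{q1}; now {q1}.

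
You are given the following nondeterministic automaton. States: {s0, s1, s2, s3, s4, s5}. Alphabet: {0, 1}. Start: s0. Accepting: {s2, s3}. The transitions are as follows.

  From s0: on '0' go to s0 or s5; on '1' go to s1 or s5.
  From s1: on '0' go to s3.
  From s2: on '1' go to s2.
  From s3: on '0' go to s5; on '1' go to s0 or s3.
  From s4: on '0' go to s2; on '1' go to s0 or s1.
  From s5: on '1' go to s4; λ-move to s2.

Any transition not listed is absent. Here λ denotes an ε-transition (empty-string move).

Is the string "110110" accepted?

Start in {s0}.
Read '1': s0→{s1, s5}; union {s1, s5}; ε-closure = {s1, s2, s5}.
Read '1': s1→∅, s2→{s2}, s5→{s4}; now {s2, s4}.
Read '0': s2→∅, s4→{s2}; now {s2}.
Read '1': s2→{s2}; now {s2}.
Read '1': s2→{s2}; now {s2}.
Read '0': s2→∅; now ∅.
The final set ∅ contains no accepting state.

No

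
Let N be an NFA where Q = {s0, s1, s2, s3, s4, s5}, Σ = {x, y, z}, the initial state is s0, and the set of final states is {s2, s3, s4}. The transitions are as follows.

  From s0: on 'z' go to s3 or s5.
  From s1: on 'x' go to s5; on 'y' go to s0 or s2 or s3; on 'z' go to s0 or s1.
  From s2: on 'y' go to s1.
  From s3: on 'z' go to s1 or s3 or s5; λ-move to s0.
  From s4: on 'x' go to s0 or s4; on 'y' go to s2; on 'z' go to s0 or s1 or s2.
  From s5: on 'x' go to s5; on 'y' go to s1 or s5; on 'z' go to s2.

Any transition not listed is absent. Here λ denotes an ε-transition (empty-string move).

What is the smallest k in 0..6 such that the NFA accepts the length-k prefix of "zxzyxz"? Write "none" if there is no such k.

Start in {s0}.
Read 'z': {s0} → {s0, s3, s5}.
None of the earlier sets intersect F, but {s0, s3, s5} does.

1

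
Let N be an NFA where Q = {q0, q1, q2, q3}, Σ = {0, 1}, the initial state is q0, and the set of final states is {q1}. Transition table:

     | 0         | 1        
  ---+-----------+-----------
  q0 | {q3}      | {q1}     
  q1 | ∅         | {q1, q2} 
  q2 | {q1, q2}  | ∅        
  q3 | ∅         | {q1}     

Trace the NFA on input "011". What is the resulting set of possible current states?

{q1, q2}

Start in {q0}.
Read '0': {q0} → {q3}.
Read '1': {q3} → {q1}.
Read '1': {q1} → {q1, q2}.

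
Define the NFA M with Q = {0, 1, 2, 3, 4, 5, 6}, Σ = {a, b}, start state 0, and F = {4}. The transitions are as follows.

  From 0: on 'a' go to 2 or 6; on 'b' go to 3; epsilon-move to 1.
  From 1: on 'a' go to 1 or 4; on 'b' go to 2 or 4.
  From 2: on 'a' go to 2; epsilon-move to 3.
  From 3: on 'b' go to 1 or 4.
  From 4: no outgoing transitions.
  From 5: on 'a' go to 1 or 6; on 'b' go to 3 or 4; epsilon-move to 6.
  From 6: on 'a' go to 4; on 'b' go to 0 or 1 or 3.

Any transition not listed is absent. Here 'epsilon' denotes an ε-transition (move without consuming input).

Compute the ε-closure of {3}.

Begin with {3}.
No ε-moves leave this set, so the closure equals the set itself.

{3}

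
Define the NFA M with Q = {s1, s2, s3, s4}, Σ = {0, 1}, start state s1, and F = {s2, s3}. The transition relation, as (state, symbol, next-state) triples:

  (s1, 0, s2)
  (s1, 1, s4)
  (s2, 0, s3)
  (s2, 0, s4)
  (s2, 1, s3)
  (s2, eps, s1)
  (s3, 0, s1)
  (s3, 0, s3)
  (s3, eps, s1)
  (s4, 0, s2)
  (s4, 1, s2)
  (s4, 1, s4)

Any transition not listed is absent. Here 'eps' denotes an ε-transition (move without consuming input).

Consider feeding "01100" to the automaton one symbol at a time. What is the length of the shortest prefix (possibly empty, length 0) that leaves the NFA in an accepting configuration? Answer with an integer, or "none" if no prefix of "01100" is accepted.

Start in {s1}.
Read '0': {s1} → {s1, s2}.
None of the earlier sets intersect F, but {s1, s2} does.

1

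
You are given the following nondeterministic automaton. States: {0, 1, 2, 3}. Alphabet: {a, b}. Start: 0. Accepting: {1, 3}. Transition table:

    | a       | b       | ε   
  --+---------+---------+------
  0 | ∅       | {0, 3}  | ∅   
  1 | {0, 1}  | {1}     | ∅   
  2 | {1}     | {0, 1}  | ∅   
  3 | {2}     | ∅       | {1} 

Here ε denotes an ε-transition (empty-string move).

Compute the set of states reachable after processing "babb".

{0, 1, 3}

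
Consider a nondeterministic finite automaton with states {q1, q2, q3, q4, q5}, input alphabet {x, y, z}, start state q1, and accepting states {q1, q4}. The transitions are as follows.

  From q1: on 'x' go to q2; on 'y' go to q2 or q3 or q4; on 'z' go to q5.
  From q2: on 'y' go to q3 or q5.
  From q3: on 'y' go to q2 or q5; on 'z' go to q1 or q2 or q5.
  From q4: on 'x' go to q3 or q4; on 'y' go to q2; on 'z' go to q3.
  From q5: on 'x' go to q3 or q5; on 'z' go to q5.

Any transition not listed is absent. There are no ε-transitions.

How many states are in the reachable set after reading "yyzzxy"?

Start in {q1}.
Read 'y': {q1} → {q2, q3, q4}.
Read 'y': {q2, q3, q4} → {q2, q3, q5}.
Read 'z': {q2, q3, q5} → {q1, q2, q5}.
Read 'z': {q1, q2, q5} → {q5}.
Read 'x': {q5} → {q3, q5}.
Read 'y': {q3, q5} → {q2, q5}.
That set has 2 states.

2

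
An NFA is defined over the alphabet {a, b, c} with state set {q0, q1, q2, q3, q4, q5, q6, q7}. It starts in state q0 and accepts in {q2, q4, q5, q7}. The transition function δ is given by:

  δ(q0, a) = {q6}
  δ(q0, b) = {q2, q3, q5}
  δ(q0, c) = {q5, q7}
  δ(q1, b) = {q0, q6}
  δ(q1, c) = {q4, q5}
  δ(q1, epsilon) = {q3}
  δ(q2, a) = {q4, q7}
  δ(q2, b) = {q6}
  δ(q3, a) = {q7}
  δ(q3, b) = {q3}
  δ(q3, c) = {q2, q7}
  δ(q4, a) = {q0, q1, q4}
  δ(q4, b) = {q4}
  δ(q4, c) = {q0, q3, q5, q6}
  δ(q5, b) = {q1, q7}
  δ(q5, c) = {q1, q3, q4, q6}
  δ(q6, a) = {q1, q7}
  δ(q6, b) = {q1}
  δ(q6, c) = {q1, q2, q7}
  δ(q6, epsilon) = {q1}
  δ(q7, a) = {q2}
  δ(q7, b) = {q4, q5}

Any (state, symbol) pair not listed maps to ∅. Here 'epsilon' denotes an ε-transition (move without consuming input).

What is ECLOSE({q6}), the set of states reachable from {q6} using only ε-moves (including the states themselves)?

{q1, q3, q6}

Begin with {q6}.
ε-move q6 → q1; add q1.
ε-move q1 → q3; add q3.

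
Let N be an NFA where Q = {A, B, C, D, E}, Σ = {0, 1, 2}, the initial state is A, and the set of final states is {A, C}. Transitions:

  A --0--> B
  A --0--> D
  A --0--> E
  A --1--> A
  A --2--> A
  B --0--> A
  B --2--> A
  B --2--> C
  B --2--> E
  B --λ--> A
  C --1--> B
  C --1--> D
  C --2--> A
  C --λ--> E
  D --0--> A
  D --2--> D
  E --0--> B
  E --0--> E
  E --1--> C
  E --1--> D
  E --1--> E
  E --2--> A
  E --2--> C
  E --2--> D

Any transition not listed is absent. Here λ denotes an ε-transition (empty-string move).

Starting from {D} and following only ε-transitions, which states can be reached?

{D}

Begin with {D}.
No ε-moves leave this set, so the closure equals the set itself.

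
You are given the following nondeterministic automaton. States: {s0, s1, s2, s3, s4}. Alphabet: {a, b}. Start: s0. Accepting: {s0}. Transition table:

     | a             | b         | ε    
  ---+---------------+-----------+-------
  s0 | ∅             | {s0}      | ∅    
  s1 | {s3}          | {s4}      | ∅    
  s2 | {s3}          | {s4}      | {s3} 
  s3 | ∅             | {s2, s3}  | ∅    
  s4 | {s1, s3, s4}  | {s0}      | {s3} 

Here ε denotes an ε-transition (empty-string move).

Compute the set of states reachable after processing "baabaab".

∅

Start in {s0}.
Read 'b': s0→{s0}; now {s0}.
Read 'a': s0→∅; now ∅.
The set is empty and remains empty for the remaining 5 symbols.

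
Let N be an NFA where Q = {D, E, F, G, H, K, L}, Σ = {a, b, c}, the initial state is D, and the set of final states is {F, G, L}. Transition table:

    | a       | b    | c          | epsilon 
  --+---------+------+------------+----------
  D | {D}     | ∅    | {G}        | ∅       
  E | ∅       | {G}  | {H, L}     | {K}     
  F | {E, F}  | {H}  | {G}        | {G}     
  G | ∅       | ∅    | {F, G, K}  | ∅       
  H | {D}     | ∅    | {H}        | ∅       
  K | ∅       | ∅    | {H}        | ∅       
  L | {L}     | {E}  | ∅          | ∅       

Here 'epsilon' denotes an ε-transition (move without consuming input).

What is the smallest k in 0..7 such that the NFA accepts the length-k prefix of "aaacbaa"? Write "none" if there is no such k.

Start in {D}.
Read 'a': {D} → {D}.
Read 'a': {D} → {D}.
Read 'a': {D} → {D}.
Read 'c': {D} → {G}.
None of the earlier sets intersect F, but {G} does.

4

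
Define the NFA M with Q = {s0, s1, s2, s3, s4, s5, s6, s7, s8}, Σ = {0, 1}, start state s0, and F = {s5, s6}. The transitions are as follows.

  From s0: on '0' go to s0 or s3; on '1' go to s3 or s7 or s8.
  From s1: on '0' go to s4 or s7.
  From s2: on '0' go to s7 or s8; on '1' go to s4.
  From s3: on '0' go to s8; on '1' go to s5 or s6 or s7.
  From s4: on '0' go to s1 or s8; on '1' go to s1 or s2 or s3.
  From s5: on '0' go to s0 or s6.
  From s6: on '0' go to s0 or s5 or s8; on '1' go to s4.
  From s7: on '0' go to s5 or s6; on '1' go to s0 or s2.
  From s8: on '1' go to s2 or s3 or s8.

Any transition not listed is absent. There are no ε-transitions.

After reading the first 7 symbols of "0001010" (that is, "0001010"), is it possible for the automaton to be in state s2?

Start in {s0}.
Read '0': s0→{s0, s3}; now {s0, s3}.
Read '0': s0→{s0, s3}, s3→{s8}; now {s0, s3, s8}.
Read '0': s0→{s0, s3}, s3→{s8}, s8→∅; now {s0, s3, s8}.
Read '1': s0→{s3, s7, s8}, s3→{s5, s6, s7}, s8→{s2, s3, s8}; now {s2, s3, s5, s6, s7, s8}.
Read '0': s2→{s7, s8}, s3→{s8}, s5→{s0, s6}, s6→{s0, s5, s8}, s7→{s5, s6}, s8→∅; now {s0, s5, s6, s7, s8}.
Read '1': s0→{s3, s7, s8}, s5→∅, s6→{s4}, s7→{s0, s2}, s8→{s2, s3, s8}; now {s0, s2, s3, s4, s7, s8}.
Read '0': s0→{s0, s3}, s2→{s7, s8}, s3→{s8}, s4→{s1, s8}, s7→{s5, s6}, s8→∅; now {s0, s1, s3, s5, s6, s7, s8}.
State s2 is not in {s0, s1, s3, s5, s6, s7, s8}.

No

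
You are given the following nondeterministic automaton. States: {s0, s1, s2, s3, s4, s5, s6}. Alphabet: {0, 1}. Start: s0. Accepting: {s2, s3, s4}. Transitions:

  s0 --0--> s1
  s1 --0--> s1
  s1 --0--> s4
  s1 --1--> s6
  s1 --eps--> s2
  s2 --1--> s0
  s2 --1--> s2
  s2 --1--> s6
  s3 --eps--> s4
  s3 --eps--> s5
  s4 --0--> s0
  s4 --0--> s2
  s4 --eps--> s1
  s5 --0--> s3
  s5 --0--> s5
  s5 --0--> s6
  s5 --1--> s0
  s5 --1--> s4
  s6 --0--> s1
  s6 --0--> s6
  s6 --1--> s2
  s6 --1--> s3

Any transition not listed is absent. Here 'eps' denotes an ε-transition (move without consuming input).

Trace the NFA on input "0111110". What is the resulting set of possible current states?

{s0, s1, s2, s3, s4, s5, s6}

Start in {s0}.
Read '0': s0→{s1}; union {s1}; ε-closure = {s1, s2}.
Read '1': s1→{s6}, s2→{s0, s2, s6}; now {s0, s2, s6}.
Read '1': s0→∅, s2→{s0, s2, s6}, s6→{s2, s3}; union {s0, s2, s3, s6}; ε-closure = {s0, s1, s2, s3, s4, s5, s6}.
Read '1': s0→∅, s1→{s6}, s2→{s0, s2, s6}, s3→∅, s4→∅, s5→{s0, s4}, s6→{s2, s3}; union {s0, s2, s3, s4, s6}; ε-closure = {s0, s1, s2, s3, s4, s5, s6}.
Read '1': s0→∅, s1→{s6}, s2→{s0, s2, s6}, s3→∅, s4→∅, s5→{s0, s4}, s6→{s2, s3}; union {s0, s2, s3, s4, s6}; ε-closure = {s0, s1, s2, s3, s4, s5, s6}.
Read '1': s0→∅, s1→{s6}, s2→{s0, s2, s6}, s3→∅, s4→∅, s5→{s0, s4}, s6→{s2, s3}; union {s0, s2, s3, s4, s6}; ε-closure = {s0, s1, s2, s3, s4, s5, s6}.
Read '0': s0→{s1}, s1→{s1, s4}, s2→∅, s3→∅, s4→{s0, s2}, s5→{s3, s5, s6}, s6→{s1, s6}; now {s0, s1, s2, s3, s4, s5, s6}.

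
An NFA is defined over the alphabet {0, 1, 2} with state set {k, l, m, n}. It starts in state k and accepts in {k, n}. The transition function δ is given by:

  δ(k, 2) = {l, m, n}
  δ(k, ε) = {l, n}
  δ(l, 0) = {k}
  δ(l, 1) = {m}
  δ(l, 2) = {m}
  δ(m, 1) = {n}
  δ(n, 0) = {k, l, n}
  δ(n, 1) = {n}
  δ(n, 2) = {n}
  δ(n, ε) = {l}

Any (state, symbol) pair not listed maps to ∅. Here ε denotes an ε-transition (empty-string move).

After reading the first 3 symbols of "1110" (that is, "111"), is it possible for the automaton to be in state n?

Yes

Start: ε-closure({k}) = {k, l, n}.
Read '1': k→∅, l→{m}, n→{n}; union {m, n}; ε-closure = {l, m, n}.
Read '1': l→{m}, m→{n}, n→{n}; union {m, n}; ε-closure = {l, m, n}.
Read '1': l→{m}, m→{n}, n→{n}; union {m, n}; ε-closure = {l, m, n}.
State n is in {l, m, n}.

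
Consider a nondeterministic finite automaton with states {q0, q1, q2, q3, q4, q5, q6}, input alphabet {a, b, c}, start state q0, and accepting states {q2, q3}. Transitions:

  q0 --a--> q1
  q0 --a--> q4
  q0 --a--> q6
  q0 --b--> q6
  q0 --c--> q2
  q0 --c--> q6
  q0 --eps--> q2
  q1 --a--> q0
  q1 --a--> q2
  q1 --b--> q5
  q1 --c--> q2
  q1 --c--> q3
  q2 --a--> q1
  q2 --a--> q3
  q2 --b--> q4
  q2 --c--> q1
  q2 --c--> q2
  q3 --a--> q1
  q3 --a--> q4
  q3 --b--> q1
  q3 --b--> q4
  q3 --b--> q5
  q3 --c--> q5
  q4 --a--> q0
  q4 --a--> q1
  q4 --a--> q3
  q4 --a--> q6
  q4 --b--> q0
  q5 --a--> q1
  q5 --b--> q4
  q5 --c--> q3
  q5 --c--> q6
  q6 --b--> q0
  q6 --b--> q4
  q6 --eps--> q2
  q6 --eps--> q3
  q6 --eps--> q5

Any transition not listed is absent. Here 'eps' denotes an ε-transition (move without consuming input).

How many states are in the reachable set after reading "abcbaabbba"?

7

Start: ε-closure({q0}) = {q0, q2}.
Read 'a': {q0, q2} → {q1, q2, q3, q4, q5, q6}.
Read 'b': {q1, q2, q3, q4, q5, q6} → {q0, q1, q2, q4, q5}.
Read 'c': {q0, q1, q2, q4, q5} → {q1, q2, q3, q5, q6}.
Read 'b': {q1, q2, q3, q5, q6} → {q0, q1, q2, q4, q5}.
Read 'a': {q0, q1, q2, q4, q5} → {q0, q1, q2, q3, q4, q5, q6}.
Read 'a': {q0, q1, q2, q3, q4, q5, q6} → {q0, q1, q2, q3, q4, q5, q6}.
Read 'b': {q0, q1, q2, q3, q4, q5, q6} → {q0, q1, q2, q3, q4, q5, q6}.
Read 'b': {q0, q1, q2, q3, q4, q5, q6} → {q0, q1, q2, q3, q4, q5, q6}.
Read 'b': {q0, q1, q2, q3, q4, q5, q6} → {q0, q1, q2, q3, q4, q5, q6}.
Read 'a': {q0, q1, q2, q3, q4, q5, q6} → {q0, q1, q2, q3, q4, q5, q6}.
That set has 7 states.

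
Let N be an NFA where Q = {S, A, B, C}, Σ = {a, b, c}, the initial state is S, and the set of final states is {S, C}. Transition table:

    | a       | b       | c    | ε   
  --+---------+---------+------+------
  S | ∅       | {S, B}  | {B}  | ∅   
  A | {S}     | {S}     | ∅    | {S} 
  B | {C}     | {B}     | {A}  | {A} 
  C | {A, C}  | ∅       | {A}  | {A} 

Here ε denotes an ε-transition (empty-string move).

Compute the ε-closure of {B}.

Begin with {B}.
ε-move B → A; add A.
ε-move A → S; add S.

{S, A, B}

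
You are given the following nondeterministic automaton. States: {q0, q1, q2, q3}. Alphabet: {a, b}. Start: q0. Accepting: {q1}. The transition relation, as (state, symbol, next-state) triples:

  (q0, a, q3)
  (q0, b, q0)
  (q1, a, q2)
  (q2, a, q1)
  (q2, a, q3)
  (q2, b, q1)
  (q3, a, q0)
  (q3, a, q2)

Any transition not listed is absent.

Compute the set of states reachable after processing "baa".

Start in {q0}.
Read 'b': q0→{q0}; now {q0}.
Read 'a': q0→{q3}; now {q3}.
Read 'a': q3→{q0, q2}; now {q0, q2}.

{q0, q2}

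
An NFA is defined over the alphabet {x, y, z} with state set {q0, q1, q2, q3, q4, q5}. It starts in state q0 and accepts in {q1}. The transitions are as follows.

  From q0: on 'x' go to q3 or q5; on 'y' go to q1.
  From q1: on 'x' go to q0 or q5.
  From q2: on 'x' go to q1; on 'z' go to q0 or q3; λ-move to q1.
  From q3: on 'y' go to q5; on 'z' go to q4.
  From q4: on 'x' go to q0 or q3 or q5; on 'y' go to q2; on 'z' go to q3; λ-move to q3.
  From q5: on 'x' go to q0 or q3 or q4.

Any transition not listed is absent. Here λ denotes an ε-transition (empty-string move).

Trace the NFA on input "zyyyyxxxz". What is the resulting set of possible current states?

Start in {q0}.
Read 'z': q0→∅; now ∅.
The set is empty and remains empty for the remaining 8 symbols.

∅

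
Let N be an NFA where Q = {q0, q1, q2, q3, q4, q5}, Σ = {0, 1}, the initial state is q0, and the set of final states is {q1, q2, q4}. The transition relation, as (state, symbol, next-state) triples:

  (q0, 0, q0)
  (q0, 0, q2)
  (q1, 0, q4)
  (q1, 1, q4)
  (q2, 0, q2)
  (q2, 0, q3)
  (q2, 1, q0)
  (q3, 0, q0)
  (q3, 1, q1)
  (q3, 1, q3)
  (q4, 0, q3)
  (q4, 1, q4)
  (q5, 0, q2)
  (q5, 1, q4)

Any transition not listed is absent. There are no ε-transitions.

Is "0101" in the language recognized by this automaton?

Start in {q0}.
Read '0': {q0} → {q0, q2}.
Read '1': {q0, q2} → {q0}.
Read '0': {q0} → {q0, q2}.
Read '1': {q0, q2} → {q0}.
The final set {q0} contains no accepting state.

No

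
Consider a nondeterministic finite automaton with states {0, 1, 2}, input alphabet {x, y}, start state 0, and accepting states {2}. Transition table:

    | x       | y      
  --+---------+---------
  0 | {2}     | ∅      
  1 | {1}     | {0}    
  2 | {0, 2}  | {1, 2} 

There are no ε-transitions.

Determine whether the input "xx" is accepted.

Yes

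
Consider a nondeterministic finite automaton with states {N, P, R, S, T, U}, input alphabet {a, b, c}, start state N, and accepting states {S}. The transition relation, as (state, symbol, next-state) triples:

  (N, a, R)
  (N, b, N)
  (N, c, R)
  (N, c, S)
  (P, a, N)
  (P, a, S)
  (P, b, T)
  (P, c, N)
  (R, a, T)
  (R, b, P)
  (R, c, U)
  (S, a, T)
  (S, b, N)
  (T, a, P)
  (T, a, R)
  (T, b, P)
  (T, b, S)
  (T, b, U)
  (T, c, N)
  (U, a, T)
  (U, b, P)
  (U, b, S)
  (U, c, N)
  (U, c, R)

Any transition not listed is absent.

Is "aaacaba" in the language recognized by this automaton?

Yes

Start in {N}.
Read 'a': N→{R}; now {R}.
Read 'a': R→{T}; now {T}.
Read 'a': T→{P, R}; now {P, R}.
Read 'c': P→{N}, R→{U}; now {N, U}.
Read 'a': N→{R}, U→{T}; now {R, T}.
Read 'b': R→{P}, T→{P, S, U}; now {P, S, U}.
Read 'a': P→{N, S}, S→{T}, U→{T}; now {N, S, T}.
The final set {N, S, T} contains the accepting state S.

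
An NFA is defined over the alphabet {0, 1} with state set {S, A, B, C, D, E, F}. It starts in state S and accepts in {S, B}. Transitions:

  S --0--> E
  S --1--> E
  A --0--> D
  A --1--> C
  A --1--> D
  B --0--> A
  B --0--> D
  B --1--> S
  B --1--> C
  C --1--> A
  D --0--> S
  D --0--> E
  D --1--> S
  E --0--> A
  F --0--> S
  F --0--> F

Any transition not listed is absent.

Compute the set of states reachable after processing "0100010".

Start in {S}.
Read '0': {S} → {E}.
Read '1': {E} → ∅.
The set is empty and remains empty for the remaining 5 symbols.

∅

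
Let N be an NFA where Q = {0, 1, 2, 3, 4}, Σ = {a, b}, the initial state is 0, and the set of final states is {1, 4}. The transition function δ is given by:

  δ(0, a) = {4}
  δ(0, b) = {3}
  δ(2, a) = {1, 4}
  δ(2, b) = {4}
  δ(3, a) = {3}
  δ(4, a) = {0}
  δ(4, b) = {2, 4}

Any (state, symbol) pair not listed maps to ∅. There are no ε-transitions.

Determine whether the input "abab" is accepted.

Yes

Start in {0}.
Read 'a': {0} → {4}.
Read 'b': {4} → {2, 4}.
Read 'a': {2, 4} → {0, 1, 4}.
Read 'b': {0, 1, 4} → {2, 3, 4}.
The final set {2, 3, 4} contains the accepting state 4.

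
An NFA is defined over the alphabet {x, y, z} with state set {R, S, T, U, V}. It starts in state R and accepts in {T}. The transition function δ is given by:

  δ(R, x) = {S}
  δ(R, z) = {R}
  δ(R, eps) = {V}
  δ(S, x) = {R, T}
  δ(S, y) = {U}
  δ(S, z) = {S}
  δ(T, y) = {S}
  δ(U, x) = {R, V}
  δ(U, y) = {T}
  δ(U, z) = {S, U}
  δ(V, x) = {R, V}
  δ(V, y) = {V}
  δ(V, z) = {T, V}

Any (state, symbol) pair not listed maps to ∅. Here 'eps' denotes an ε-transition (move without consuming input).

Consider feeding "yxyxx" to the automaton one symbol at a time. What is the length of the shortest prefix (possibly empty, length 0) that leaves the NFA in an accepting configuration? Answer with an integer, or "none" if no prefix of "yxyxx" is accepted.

Start: ε-closure({R}) = {R, V}.
Read 'y': {R, V} → {V}.
Read 'x': {V} → {R, V}.
Read 'y': {R, V} → {V}.
Read 'x': {V} → {R, V}.
Read 'x': {R, V} → {R, S, V}.
No reachable set along the way intersects F.

none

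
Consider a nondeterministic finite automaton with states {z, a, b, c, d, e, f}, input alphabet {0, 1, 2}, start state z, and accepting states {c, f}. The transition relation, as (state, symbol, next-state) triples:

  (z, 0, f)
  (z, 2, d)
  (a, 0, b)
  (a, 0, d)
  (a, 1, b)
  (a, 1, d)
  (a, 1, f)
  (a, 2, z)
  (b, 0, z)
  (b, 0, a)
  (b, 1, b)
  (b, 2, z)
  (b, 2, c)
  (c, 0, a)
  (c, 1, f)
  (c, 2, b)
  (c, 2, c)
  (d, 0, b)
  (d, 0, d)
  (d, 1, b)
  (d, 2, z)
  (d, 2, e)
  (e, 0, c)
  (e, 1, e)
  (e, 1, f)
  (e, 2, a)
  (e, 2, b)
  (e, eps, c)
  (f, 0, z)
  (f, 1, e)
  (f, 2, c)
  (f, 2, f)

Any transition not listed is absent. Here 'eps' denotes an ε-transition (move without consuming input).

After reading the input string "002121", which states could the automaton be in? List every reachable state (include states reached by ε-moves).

{f}

Start in {z}.
Read '0': z→{f}; now {f}.
Read '0': f→{z}; now {z}.
Read '2': z→{d}; now {d}.
Read '1': d→{b}; now {b}.
Read '2': b→{z, c}; now {z, c}.
Read '1': z→∅, c→{f}; now {f}.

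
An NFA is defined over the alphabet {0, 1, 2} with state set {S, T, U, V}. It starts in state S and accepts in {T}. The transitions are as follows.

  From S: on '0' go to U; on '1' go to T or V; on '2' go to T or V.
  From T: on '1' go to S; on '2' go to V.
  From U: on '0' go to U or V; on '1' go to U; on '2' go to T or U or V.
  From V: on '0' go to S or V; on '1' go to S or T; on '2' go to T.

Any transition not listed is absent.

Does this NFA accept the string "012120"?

No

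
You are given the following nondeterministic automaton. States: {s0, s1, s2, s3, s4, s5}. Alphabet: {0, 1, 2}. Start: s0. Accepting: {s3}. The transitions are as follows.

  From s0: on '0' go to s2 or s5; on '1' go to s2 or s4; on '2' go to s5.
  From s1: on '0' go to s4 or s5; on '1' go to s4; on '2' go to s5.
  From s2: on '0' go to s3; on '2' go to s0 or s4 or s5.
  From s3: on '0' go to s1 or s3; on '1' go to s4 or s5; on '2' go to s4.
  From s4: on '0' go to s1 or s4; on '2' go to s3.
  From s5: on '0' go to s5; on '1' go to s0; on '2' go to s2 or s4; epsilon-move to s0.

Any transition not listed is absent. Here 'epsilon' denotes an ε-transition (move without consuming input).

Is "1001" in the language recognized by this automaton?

No

Start in {s0}.
Read '1': {s0} → {s2, s4}.
Read '0': {s2, s4} → {s1, s3, s4}.
Read '0': {s1, s3, s4} → {s0, s1, s3, s4, s5}.
Read '1': {s0, s1, s3, s4, s5} → {s0, s2, s4, s5}.
The final set {s0, s2, s4, s5} contains no accepting state.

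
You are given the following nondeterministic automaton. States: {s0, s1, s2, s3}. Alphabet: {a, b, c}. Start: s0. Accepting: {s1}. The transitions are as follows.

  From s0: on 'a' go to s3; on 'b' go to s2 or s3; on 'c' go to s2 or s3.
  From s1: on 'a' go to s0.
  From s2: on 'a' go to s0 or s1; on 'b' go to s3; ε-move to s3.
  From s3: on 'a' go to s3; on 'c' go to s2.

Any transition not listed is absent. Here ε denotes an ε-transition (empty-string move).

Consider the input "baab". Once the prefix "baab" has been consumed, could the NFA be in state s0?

No

Start in {s0}.
Read 'b': s0→{s2, s3}; now {s2, s3}.
Read 'a': s2→{s0, s1}, s3→{s3}; now {s0, s1, s3}.
Read 'a': s0→{s3}, s1→{s0}, s3→{s3}; now {s0, s3}.
Read 'b': s0→{s2, s3}, s3→∅; now {s2, s3}.
State s0 is not in {s2, s3}.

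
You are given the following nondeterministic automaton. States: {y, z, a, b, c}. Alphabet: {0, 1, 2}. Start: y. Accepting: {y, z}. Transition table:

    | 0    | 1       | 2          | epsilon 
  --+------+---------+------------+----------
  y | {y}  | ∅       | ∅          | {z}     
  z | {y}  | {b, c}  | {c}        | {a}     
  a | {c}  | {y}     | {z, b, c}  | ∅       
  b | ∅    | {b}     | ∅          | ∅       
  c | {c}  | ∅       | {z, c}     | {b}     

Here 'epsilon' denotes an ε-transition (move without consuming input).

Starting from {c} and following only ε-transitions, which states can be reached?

Begin with {c}.
ε-move c → b; add b.

{b, c}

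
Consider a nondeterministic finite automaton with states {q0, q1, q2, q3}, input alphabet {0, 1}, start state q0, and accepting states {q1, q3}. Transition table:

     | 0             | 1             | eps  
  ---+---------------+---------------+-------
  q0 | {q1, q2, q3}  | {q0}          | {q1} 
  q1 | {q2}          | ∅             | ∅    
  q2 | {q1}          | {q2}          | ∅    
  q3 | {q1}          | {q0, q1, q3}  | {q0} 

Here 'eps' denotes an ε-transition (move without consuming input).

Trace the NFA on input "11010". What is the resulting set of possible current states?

Start: ε-closure({q0}) = {q0, q1}.
Read '1': q0→{q0}, q1→∅; union {q0}; ε-closure = {q0, q1}.
Read '1': q0→{q0}, q1→∅; union {q0}; ε-closure = {q0, q1}.
Read '0': q0→{q1, q2, q3}, q1→{q2}; union {q1, q2, q3}; ε-closure = {q0, q1, q2, q3}.
Read '1': q0→{q0}, q1→∅, q2→{q2}, q3→{q0, q1, q3}; now {q0, q1, q2, q3}.
Read '0': q0→{q1, q2, q3}, q1→{q2}, q2→{q1}, q3→{q1}; union {q1, q2, q3}; ε-closure = {q0, q1, q2, q3}.

{q0, q1, q2, q3}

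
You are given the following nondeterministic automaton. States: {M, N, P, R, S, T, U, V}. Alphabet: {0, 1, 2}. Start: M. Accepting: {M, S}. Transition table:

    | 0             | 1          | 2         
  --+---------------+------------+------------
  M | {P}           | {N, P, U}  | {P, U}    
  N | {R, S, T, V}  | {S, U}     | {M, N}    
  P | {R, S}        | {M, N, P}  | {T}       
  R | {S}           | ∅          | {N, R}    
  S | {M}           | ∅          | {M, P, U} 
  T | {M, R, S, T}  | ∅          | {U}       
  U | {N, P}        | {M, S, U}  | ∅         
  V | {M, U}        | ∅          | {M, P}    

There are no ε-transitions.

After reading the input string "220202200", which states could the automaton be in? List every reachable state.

Start in {M}.
Read '2': M→{P, U}; now {P, U}.
Read '2': P→{T}, U→∅; now {T}.
Read '0': T→{M, R, S, T}; now {M, R, S, T}.
Read '2': M→{P, U}, R→{N, R}, S→{M, P, U}, T→{U}; now {M, N, P, R, U}.
Read '0': M→{P}, N→{R, S, T, V}, P→{R, S}, R→{S}, U→{N, P}; now {N, P, R, S, T, V}.
Read '2': N→{M, N}, P→{T}, R→{N, R}, S→{M, P, U}, T→{U}, V→{M, P}; now {M, N, P, R, T, U}.
Read '2': M→{P, U}, N→{M, N}, P→{T}, R→{N, R}, T→{U}, U→∅; now {M, N, P, R, T, U}.
Read '0': M→{P}, N→{R, S, T, V}, P→{R, S}, R→{S}, T→{M, R, S, T}, U→{N, P}; now {M, N, P, R, S, T, V}.
Read '0': M→{P}, N→{R, S, T, V}, P→{R, S}, R→{S}, S→{M}, T→{M, R, S, T}, V→{M, U}; now {M, P, R, S, T, U, V}.

{M, P, R, S, T, U, V}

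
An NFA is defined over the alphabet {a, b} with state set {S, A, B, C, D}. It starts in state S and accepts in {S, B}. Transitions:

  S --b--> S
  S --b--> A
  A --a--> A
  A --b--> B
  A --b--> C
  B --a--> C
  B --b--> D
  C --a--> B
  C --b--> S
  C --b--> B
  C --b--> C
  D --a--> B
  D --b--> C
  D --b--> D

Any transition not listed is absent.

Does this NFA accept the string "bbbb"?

Start in {S}.
Read 'b': S→{S, A}; now {S, A}.
Read 'b': S→{S, A}, A→{B, C}; now {S, A, B, C}.
Read 'b': S→{S, A}, A→{B, C}, B→{D}, C→{S, B, C}; now {S, A, B, C, D}.
Read 'b': S→{S, A}, A→{B, C}, B→{D}, C→{S, B, C}, D→{C, D}; now {S, A, B, C, D}.
The final set {S, A, B, C, D} contains the accepting states S, B.

Yes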